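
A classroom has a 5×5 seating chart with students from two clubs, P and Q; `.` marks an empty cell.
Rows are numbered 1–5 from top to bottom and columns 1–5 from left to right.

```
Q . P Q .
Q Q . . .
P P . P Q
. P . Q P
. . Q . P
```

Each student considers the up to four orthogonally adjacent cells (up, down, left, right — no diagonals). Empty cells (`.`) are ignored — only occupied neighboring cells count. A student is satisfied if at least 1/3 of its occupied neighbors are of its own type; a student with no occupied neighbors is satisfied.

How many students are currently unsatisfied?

5

(1,1)Q 1/1 ✓
(1,3)P 0/1 ✗
(1,4)Q 0/1 ✗
(2,1)Q 2/3 ✓
(2,2)Q 1/2 ✓
(3,1)P 1/2 ✓
(3,2)P 2/3 ✓
(3,4)P 0/2 ✗
(3,5)Q 0/2 ✗
(4,2)P 1/1 ✓
(4,4)Q 0/2 ✗
(4,5)P 1/3 ✓
(5,3)Q 0/0 ✓
(5,5)P 1/1 ✓
Unsatisfied: (1,3), (1,4), (3,4), (3,5), (4,4) — 5 in total.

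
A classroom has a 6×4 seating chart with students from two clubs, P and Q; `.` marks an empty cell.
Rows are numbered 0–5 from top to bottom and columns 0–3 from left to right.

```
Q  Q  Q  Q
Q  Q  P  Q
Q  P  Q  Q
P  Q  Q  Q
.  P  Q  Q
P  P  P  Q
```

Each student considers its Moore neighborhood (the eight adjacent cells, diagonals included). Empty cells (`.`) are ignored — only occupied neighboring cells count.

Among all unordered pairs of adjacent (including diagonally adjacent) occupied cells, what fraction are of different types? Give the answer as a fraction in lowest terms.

Scan each occupied cell's neighbors to the right and below (and the two forward diagonals) so each pair is counted once.
Row 0: Q(0,0)–Q(0,1)= Q(0,0)–Q(1,0)= Q(0,0)–Q(1,1)= Q(0,1)–Q(0,2)= Q(0,1)–Q(1,1)= Q(0,1)–P(1,2)≠ Q(0,1)–Q(1,0)= Q(0,2)–Q(0,3)= Q(0,2)–P(1,2)≠ Q(0,2)–Q(1,3)= Q(0,2)–Q(1,1)= Q(0,3)–Q(1,3)= Q(0,3)–P(1,2)≠  → 3/13 unlike.
Row 1: Q(1,0)–Q(1,1)= Q(1,0)–Q(2,0)= Q(1,0)–P(2,1)≠ Q(1,1)–P(1,2)≠ Q(1,1)–P(2,1)≠ Q(1,1)–Q(2,2)= Q(1,1)–Q(2,0)= P(1,2)–Q(1,3)≠ P(1,2)–Q(2,2)≠ P(1,2)–Q(2,3)≠ P(1,2)–P(2,1)= Q(1,3)–Q(2,3)= Q(1,3)–Q(2,2)=  → 6/13 unlike.
Row 2: Q(2,0)–P(2,1)≠ Q(2,0)–P(3,0)≠ Q(2,0)–Q(3,1)= P(2,1)–Q(2,2)≠ P(2,1)–Q(3,1)≠ P(2,1)–Q(3,2)≠ P(2,1)–P(3,0)= Q(2,2)–Q(2,3)= Q(2,2)–Q(3,2)= Q(2,2)–Q(3,3)= Q(2,2)–Q(3,1)= Q(2,3)–Q(3,3)= Q(2,3)–Q(3,2)=  → 5/13 unlike.
Row 3: P(3,0)–Q(3,1)≠ P(3,0)–P(4,1)= Q(3,1)–Q(3,2)= Q(3,1)–P(4,1)≠ Q(3,1)–Q(4,2)= Q(3,2)–Q(3,3)= Q(3,2)–Q(4,2)= Q(3,2)–Q(4,3)= Q(3,2)–P(4,1)≠ Q(3,3)–Q(4,3)= Q(3,3)–Q(4,2)=  → 3/11 unlike.
Row 4: P(4,1)–Q(4,2)≠ P(4,1)–P(5,1)= P(4,1)–P(5,2)= P(4,1)–P(5,0)= Q(4,2)–Q(4,3)= Q(4,2)–P(5,2)≠ Q(4,2)–Q(5,3)= Q(4,2)–P(5,1)≠ Q(4,3)–Q(5,3)= Q(4,3)–P(5,2)≠  → 4/10 unlike.
Row 5: P(5,0)–P(5,1)= P(5,1)–P(5,2)= P(5,2)–Q(5,3)≠  → 1/3 unlike.
Total adjacent occupied pairs: 63; unlike-type pairs: 22.
22/63 is already in lowest terms.

22/63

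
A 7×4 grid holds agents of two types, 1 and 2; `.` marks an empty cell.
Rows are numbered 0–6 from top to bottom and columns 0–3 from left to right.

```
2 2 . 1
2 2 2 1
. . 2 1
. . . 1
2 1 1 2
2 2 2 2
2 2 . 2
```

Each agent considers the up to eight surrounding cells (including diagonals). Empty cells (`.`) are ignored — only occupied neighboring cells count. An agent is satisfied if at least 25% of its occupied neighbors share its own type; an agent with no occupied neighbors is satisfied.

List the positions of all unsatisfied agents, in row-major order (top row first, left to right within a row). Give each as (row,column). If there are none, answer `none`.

(0,0)2 3/3 satisfied
(0,1)2 4/4 satisfied
(0,3)1 1/2 satisfied
(1,0)2 3/3 satisfied
(1,1)2 5/5 satisfied
(1,2)2 3/6 satisfied
(1,3)1 2/4 satisfied
(2,2)2 2/5 satisfied
(2,3)1 2/4 satisfied
(3,3)1 2/4 satisfied
(4,0)2 2/3 satisfied
(4,1)1 1/5 not
(4,2)1 2/6 satisfied
(4,3)2 2/4 satisfied
(5,0)2 4/5 satisfied
(5,1)2 5/7 satisfied
(5,2)2 5/7 satisfied
(5,3)2 3/4 satisfied
(6,0)2 3/3 satisfied
(6,1)2 4/4 satisfied
(6,3)2 2/2 satisfied

(4,1)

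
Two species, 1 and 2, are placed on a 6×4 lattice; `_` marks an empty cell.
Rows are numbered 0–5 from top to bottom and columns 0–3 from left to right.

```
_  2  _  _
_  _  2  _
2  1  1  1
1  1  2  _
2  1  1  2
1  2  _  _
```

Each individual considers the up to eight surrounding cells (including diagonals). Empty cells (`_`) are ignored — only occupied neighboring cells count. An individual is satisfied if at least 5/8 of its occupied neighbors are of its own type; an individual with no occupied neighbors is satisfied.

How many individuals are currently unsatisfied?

13

Row 0: (0,1)2 1/1 satisfied
Row 1: (1,2)2 1/4 not
Row 2: (2,0)2 0/3 not · (2,1)1 3/6 not · (2,2)1 3/5 not · (2,3)1 1/3 not
Row 3: (3,0)1 3/5 not · (3,1)1 5/8 satisfied · (3,2)2 1/7 not
Row 4: (4,0)2 1/5 not · (4,1)1 4/7 not · (4,2)1 2/5 not · (4,3)2 1/2 not
Row 5: (5,0)1 1/3 not · (5,1)2 1/4 not
Unsatisfied: (1,2), (2,0), (2,1), (2,2), (2,3), (3,0), (3,2), (4,0), (4,1), (4,2), (4,3), (5,0), (5,1) — 13 in total.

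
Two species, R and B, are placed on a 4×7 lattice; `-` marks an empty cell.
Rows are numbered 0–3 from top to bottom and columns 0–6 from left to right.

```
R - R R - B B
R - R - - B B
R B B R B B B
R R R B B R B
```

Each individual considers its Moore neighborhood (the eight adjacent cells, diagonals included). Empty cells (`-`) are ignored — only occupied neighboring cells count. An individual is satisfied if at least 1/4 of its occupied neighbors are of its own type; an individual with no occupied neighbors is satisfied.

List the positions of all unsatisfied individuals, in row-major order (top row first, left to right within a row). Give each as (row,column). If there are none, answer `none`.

(2,1), (3,5)

(0,0)R 1/1 ok
(0,2)R 2/2 ok
(0,3)R 2/2 ok
(0,5)B 3/3 ok
(0,6)B 3/3 ok
(1,0)R 2/3 ok
(1,2)R 3/5 ok
(1,5)B 6/6 ok
(1,6)B 5/5 ok
(2,0)R 3/4 ok
(2,1)B 1/7 unhappy
(2,2)B 2/6 ok
(2,3)R 2/6 ok
(2,4)B 4/6 ok
(2,5)B 6/7 ok
(2,6)B 4/5 ok
(3,0)R 2/3 ok
(3,1)R 3/5 ok
(3,2)R 2/5 ok
(3,3)B 3/5 ok
(3,4)B 3/5 ok
(3,5)R 0/5 unhappy
(3,6)B 2/3 ok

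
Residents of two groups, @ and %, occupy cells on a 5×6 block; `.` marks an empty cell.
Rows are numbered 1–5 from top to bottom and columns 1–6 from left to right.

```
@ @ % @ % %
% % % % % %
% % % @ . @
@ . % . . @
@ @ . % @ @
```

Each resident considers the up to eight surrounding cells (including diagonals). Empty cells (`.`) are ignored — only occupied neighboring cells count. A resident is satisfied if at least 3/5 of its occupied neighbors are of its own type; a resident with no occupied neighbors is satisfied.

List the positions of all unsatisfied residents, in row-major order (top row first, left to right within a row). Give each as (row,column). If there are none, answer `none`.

(1,1)@ 1/3 ✗
(1,2)@ 1/5 ✗
(1,3)% 3/5 ✓
(1,4)@ 0/5 ✗
(1,5)% 4/5 ✓
(1,6)% 3/3 ✓
(2,1)% 3/5 ✓
(2,2)% 6/8 ✓
(2,3)% 5/8 ✓
(2,4)% 5/7 ✓
(2,5)% 4/7 ✗
(2,6)% 3/4 ✓
(3,1)% 3/4 ✓
(3,2)% 6/7 ✓
(3,3)% 5/6 ✓
(3,4)@ 0/5 ✗
(3,6)@ 1/3 ✗
(4,1)@ 2/4 ✗
(4,3)% 3/5 ✓
(4,6)@ 3/3 ✓
(5,1)@ 2/2 ✓
(5,2)@ 2/3 ✓
(5,4)% 1/2 ✗
(5,5)@ 2/3 ✓
(5,6)@ 2/2 ✓

(1,1), (1,2), (1,4), (2,5), (3,4), (3,6), (4,1), (5,4)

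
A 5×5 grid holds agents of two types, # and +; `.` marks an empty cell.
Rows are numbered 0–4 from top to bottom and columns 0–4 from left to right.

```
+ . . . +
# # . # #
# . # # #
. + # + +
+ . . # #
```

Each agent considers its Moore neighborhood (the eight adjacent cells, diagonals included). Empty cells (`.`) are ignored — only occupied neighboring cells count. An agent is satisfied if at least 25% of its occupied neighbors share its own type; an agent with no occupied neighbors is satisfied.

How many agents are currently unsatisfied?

(0,0)+ 0/2 unhappy
(0,4)+ 0/2 unhappy
(1,0)# 2/3 ok
(1,1)# 3/4 ok
(1,3)# 4/5 ok
(1,4)# 3/4 ok
(2,0)# 2/3 ok
(2,2)# 4/6 ok
(2,3)# 5/7 ok
(2,4)# 3/5 ok
(3,1)+ 1/4 ok
(3,2)# 3/5 ok
(3,3)+ 1/7 unhappy
(3,4)+ 1/5 unhappy
(4,0)+ 1/1 ok
(4,3)# 2/4 ok
(4,4)# 1/3 ok
Unsatisfied: (0,0), (0,4), (3,3), (3,4) — 4 in total.

4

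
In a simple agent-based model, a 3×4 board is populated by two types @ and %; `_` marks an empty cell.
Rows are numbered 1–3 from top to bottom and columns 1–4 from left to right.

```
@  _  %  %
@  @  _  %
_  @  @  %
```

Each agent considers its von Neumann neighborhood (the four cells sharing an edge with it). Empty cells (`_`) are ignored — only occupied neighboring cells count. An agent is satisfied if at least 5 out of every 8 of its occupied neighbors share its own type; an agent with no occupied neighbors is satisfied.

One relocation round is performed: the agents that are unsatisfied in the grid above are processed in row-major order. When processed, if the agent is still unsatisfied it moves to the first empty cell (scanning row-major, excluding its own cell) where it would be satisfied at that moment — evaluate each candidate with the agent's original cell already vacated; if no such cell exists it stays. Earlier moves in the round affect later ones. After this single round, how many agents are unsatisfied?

1

Initially unsatisfied (in order): (3,3), (3,4).
  (3,3) → (1,2).
  (3,4): now satisfied by earlier moves; stays.
Resulting grid:
@ @ % %
@ @ _ %
_ @ _ %
Unsatisfied now: (1,3).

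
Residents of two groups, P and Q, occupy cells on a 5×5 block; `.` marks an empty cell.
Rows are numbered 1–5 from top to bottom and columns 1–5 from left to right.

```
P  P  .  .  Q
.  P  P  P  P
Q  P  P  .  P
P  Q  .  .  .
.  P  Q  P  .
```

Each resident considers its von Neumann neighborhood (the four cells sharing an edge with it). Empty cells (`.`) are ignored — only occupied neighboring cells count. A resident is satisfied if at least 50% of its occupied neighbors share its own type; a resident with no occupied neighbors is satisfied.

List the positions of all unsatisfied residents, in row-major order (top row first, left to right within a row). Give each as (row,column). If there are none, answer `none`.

(1,1)P 1/1 ✓
(1,2)P 2/2 ✓
(1,5)Q 0/1 ✗
(2,2)P 3/3 ✓
(2,3)P 3/3 ✓
(2,4)P 2/2 ✓
(2,5)P 2/3 ✓
(3,1)Q 0/2 ✗
(3,2)P 2/4 ✓
(3,3)P 2/2 ✓
(3,5)P 1/1 ✓
(4,1)P 0/2 ✗
(4,2)Q 0/3 ✗
(5,2)P 0/2 ✗
(5,3)Q 0/2 ✗
(5,4)P 0/1 ✗

(1,5), (3,1), (4,1), (4,2), (5,2), (5,3), (5,4)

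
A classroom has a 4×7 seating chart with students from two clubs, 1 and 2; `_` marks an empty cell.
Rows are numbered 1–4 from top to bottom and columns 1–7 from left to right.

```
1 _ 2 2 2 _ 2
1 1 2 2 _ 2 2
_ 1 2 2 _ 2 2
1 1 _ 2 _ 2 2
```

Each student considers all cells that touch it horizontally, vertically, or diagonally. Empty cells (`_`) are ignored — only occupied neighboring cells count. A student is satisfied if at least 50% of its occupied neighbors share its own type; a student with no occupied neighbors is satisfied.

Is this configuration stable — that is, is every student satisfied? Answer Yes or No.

Row 1: (1,1)1 2/2 satisfied · (1,3)2 3/4 satisfied · (1,4)2 4/4 satisfied · (1,5)2 3/3 satisfied · (1,7)2 2/2 satisfied
Row 2: (2,1)1 3/3 satisfied · (2,2)1 3/6 satisfied · (2,3)2 5/7 satisfied · (2,4)2 6/6 satisfied · (2,6)2 5/5 satisfied · (2,7)2 4/4 satisfied
Row 3: (3,2)1 4/6 satisfied · (3,3)2 4/7 satisfied · (3,4)2 4/4 satisfied · (3,6)2 5/5 satisfied · (3,7)2 5/5 satisfied
Row 4: (4,1)1 2/2 satisfied · (4,2)1 2/3 satisfied · (4,4)2 2/2 satisfied · (4,6)2 3/3 satisfied · (4,7)2 3/3 satisfied
All meet the threshold, so the configuration is stable.

Yes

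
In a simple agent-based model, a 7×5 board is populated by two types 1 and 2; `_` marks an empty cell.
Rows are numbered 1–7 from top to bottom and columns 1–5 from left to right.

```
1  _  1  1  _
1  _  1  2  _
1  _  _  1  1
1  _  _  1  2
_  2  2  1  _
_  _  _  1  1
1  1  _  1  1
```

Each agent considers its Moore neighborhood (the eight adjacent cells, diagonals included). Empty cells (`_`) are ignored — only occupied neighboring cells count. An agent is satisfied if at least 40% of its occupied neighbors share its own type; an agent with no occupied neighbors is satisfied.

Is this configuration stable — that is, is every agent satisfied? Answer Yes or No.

(1,1)1 1/1 ✓
(1,3)1 2/3 ✓
(1,4)1 2/3 ✓
(2,1)1 2/2 ✓
(2,3)1 3/4 ✓
(2,4)2 0/5 ✗
(3,1)1 2/2 ✓
(3,4)1 3/5 ✓
(3,5)1 2/4 ✓
(4,1)1 1/2 ✓
(4,4)1 3/5 ✓
(4,5)2 0/4 ✗
(5,2)2 1/2 ✓
(5,3)2 1/4 ✗
(5,4)1 3/5 ✓
(6,4)1 4/5 ✓
(6,5)1 4/4 ✓
(7,1)1 1/1 ✓
(7,2)1 1/1 ✓
(7,4)1 3/3 ✓
(7,5)1 3/3 ✓
For instance (2,4) has only 0/5 same-type neighbors, below 2/5.

No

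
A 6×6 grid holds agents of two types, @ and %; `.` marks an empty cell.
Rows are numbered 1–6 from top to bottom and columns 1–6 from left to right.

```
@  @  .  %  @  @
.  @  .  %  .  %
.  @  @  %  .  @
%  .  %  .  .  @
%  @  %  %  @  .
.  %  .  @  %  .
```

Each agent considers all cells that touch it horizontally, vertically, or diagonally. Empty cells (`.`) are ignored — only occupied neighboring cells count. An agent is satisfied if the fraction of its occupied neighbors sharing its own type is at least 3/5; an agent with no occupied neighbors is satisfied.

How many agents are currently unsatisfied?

Row 1: (1,1)@ 2/2 satisfied · (1,2)@ 2/2 satisfied · (1,4)% 1/2 not · (1,5)@ 1/4 not · (1,6)@ 1/2 not
Row 2: (2,2)@ 4/4 satisfied · (2,4)% 2/4 not · (2,6)% 0/3 not
Row 3: (3,2)@ 2/4 not · (3,3)@ 2/5 not · (3,4)% 2/3 satisfied · (3,6)@ 1/2 not
Row 4: (4,1)% 1/3 not · (4,3)% 3/6 not · (4,6)@ 2/2 satisfied
Row 5: (5,1)% 2/3 satisfied · (5,2)@ 0/5 not · (5,3)% 3/5 satisfied · (5,4)% 3/5 satisfied · (5,5)@ 2/4 not
Row 6: (6,2)% 2/3 satisfied · (6,4)@ 1/4 not · (6,5)% 1/3 not
Unsatisfied: (1,4), (1,5), (1,6), (2,4), (2,6), (3,2), (3,3), (3,6), (4,1), (4,3), (5,2), (5,5), (6,4), (6,5) — 14 in total.

14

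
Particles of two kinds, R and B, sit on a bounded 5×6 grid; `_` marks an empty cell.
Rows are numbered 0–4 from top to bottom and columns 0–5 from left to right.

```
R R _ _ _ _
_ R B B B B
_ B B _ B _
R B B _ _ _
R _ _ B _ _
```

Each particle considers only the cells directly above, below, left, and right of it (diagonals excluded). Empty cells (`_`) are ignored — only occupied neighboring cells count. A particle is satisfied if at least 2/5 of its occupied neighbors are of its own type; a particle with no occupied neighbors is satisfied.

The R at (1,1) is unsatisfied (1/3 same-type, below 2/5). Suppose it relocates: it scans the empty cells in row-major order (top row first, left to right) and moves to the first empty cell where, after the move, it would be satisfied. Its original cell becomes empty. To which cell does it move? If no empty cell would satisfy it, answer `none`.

Vacating (1,1). Empty cells in order:
  (0,2): 1/2 same-type → satisfied — stop here.

(0,2)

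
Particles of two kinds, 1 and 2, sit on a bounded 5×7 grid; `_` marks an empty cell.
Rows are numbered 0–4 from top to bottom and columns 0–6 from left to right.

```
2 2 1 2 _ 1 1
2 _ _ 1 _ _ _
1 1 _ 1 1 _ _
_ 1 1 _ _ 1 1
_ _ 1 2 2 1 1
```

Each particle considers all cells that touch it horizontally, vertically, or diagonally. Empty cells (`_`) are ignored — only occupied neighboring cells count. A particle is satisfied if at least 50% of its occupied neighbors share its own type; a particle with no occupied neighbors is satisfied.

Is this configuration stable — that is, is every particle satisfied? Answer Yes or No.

No

Row 0: (0,0)2 2/2 ok · (0,1)2 2/3 ok · (0,2)1 1/3 unhappy · (0,3)2 0/2 unhappy · (0,5)1 1/1 ok · (0,6)1 1/1 ok
Row 1: (1,0)2 2/4 ok · (1,3)1 3/4 ok
Row 2: (2,0)1 2/3 ok · (2,1)1 3/4 ok · (2,3)1 3/3 ok · (2,4)1 3/3 ok
Row 3: (3,1)1 4/4 ok · (3,2)1 4/5 ok · (3,5)1 4/5 ok · (3,6)1 3/3 ok
Row 4: (4,2)1 2/3 ok · (4,3)2 1/3 unhappy · (4,4)2 1/3 unhappy · (4,5)1 3/4 ok · (4,6)1 3/3 ok
For instance (0,2) has only 1/3 same-type neighbors, below 1/2.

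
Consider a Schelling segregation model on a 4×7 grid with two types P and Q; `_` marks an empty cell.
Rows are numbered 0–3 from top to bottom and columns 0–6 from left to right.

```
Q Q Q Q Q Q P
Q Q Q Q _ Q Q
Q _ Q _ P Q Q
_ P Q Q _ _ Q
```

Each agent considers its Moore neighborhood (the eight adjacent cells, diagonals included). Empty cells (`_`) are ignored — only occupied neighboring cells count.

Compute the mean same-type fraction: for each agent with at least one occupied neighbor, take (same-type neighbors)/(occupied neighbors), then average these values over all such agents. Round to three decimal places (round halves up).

0.760

Row 0: (0,0)Q 3/3 · (0,1)Q 5/5 · (0,2)Q 5/5 · (0,3)Q 4/4 · (0,4)Q 4/4 · (0,5)Q 3/4 · (0,6)P 0/3
Row 1: (1,0)Q 4/4 · (1,1)Q 7/7 · (1,2)Q 6/6 · (1,3)Q 5/6 · (1,5)Q 5/7 · (1,6)Q 4/5
Row 2: (2,0)Q 2/3 · (2,2)Q 5/6 · (2,4)P 0/4 · (2,5)Q 4/5 · (2,6)Q 4/4
Row 3: (3,1)P 0/3 · (3,2)Q 2/3 · (3,3)Q 2/3 · (3,6)Q 2/2
Sum over 22 agents: 3/3 + 5/5 + 5/5 + 4/4 + 4/4 + 3/4 + 0/3 + 4/4 + 7/7 + 6/6 + 5/6 + 5/7 + 4/5 + 2/3 + 5/6 + 0/4 + 4/5 + 4/4 + 0/3 + 2/3 + 2/3 + 2/2 = 7027/420; mean = 7027/420 ÷ 22 = 7027/9240 = 0.760497… → 0.760.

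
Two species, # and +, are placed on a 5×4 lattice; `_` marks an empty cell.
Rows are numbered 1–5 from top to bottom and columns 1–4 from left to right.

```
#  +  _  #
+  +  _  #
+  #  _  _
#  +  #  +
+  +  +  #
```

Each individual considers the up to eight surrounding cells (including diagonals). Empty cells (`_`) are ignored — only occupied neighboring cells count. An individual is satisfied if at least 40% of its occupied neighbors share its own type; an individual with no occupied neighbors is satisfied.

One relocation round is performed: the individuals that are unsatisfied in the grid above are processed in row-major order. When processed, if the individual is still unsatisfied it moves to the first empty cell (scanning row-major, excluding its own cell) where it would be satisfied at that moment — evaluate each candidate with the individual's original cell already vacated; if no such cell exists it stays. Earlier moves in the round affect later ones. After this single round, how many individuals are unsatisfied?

Initially unsatisfied (in order): (1,1), (3,2), (4,1), (4,3), (4,4), (5,4).
  (1,1) → (1,3).
  (3,2) → (2,3).
  (4,1) → (3,3).
  (4,3) → (3,4).
  (4,4) → (1,1).
  (5,4) → (4,3).
Resulting grid:
+ + # #
+ + # #
+ _ # #
_ + # _
+ + + _
All satisfied now.

0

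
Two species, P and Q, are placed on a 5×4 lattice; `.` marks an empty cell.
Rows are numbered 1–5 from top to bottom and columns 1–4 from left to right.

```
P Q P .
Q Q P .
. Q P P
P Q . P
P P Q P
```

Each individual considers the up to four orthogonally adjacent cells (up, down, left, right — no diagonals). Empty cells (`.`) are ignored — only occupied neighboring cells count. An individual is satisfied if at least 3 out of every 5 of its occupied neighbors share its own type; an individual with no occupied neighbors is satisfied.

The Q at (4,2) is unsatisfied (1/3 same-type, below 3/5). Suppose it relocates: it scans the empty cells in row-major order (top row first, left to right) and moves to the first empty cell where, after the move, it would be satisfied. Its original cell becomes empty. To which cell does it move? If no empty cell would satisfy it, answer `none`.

(3,1)

Vacating (4,2). Empty cells in order:
  (1,4): 0/1 same-type → still unsatisfied.
  (2,4): 0/2 same-type → still unsatisfied.
  (3,1): 2/3 same-type → satisfied — stop here.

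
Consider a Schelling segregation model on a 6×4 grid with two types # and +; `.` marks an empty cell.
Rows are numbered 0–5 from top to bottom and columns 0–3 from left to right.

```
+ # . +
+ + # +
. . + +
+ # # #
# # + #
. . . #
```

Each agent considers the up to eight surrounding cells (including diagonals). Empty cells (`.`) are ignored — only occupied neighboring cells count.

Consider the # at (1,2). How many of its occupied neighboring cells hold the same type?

1

Occupied neighbors of (1,2): (0,1)=#, (0,3)=+, (1,1)=+, (1,3)=+, (2,2)=+, (2,3)=+.
Same type (#): 1 of 6.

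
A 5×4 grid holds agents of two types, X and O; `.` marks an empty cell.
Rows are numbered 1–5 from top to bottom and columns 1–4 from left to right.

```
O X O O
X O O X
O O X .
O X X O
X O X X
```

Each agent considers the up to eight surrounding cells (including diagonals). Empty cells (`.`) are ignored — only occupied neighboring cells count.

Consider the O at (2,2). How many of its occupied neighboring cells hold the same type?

Occupied neighbors of (2,2): (1,1)=O, (1,2)=X, (1,3)=O, (2,1)=X, (2,3)=O, (3,1)=O, (3,2)=O, (3,3)=X.
Same type (O): 5 of 8.

5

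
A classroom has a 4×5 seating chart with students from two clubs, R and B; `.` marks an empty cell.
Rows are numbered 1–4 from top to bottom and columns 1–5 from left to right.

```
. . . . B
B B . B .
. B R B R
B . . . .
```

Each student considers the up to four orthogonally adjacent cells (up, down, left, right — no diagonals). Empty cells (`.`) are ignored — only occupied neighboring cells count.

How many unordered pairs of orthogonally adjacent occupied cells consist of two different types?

3

Scan each occupied cell's neighbors to the right and below so each pair is counted once.
Row 2: B(2,1)–B(2,2)= B(2,2)–B(3,2)= B(2,4)–B(3,4)=  → 0/3 unlike.
Row 3: B(3,2)–R(3,3)≠ R(3,3)–B(3,4)≠ B(3,4)–R(3,5)≠  → 3/3 unlike.
Total adjacent occupied pairs: 6; unlike-type pairs: 3.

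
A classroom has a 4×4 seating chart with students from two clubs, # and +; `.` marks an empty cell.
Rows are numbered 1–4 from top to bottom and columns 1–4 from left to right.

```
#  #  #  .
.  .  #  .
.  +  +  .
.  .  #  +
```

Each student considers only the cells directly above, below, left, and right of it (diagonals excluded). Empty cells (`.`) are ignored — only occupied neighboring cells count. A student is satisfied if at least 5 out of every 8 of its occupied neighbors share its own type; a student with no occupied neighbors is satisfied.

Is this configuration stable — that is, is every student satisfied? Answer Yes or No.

Row 1: (1,1)# 1/1 ok · (1,2)# 2/2 ok · (1,3)# 2/2 ok
Row 2: (2,3)# 1/2 unhappy
Row 3: (3,2)+ 1/1 ok · (3,3)+ 1/3 unhappy
Row 4: (4,3)# 0/2 unhappy · (4,4)+ 0/1 unhappy
For instance (2,3) has only 1/2 same-type neighbors, below 5/8.

No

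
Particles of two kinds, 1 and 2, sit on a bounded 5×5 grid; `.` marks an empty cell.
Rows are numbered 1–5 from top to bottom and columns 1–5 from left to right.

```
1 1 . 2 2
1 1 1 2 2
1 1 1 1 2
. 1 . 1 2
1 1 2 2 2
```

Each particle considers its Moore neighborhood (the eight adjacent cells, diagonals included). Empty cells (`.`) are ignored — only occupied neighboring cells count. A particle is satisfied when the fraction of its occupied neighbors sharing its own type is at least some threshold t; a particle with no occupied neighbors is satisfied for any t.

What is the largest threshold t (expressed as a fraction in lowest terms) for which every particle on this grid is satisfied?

Row 1: (1,1)1 3/3 · (1,2)1 4/4 · (1,4)2 3/4 · (1,5)2 3/3
Row 2: (2,1)1 5/5 · (2,2)1 7/7 · (2,3)1 5/7 · (2,4)2 4/7 · (2,5)2 4/5
Row 3: (3,1)1 4/4 · (3,2)1 6/6 · (3,3)1 6/7 · (3,4)1 3/7 · (3,5)2 3/5
Row 4: (4,2)1 5/6 · (4,4)1 2/7 · (4,5)2 3/5
Row 5: (5,1)1 2/2 · (5,2)1 2/3 · (5,3)2 1/4 · (5,4)2 3/4 · (5,5)2 2/3
The smallest same-type fraction is 1/4 at (5,3), which reduces to 1/4. Any threshold above that leaves this particle unsatisfied.

1/4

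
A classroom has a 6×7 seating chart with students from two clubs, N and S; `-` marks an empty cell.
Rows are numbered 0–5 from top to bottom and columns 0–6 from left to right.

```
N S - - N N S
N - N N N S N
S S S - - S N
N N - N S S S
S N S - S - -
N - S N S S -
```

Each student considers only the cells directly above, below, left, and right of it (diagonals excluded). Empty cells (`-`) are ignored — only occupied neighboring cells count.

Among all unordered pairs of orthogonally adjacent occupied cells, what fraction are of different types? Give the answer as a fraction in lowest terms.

19/37

Scan each occupied cell's neighbors to the right and below so each pair is counted once.
From row 0: 4 unlike of 7 pairs (running 4/7).
From row 1: 4 unlike of 8 pairs (running 8/15).
From row 2: 4 unlike of 7 pairs (running 12/22).
From row 3: 2 unlike of 7 pairs (running 14/29).
From row 4: 3 unlike of 5 pairs (running 17/34).
From row 5: 2 unlike of 3 pairs (running 19/37).
Total adjacent occupied pairs: 37; unlike-type pairs: 19.
19/37 is already in lowest terms.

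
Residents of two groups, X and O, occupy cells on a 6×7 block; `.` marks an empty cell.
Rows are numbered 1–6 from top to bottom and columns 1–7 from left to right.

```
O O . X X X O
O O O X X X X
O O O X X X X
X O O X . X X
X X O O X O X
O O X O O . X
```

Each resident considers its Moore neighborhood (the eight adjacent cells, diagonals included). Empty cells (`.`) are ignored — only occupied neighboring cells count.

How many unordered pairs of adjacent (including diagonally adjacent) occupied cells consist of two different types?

Scan each occupied cell's neighbors to the right and below (and the two forward diagonals) so each pair is counted once.
From row 1: 4 unlike of 20 pairs (running 4/20).
From row 2: 3 unlike of 25 pairs (running 7/45).
From row 3: 5 unlike of 22 pairs (running 12/67).
From row 4: 9 unlike of 20 pairs (running 21/87).
From row 5: 13 unlike of 22 pairs (running 34/109).
From row 6: 2 unlike of 4 pairs (running 36/113).
Total adjacent occupied pairs: 113; unlike-type pairs: 36.

36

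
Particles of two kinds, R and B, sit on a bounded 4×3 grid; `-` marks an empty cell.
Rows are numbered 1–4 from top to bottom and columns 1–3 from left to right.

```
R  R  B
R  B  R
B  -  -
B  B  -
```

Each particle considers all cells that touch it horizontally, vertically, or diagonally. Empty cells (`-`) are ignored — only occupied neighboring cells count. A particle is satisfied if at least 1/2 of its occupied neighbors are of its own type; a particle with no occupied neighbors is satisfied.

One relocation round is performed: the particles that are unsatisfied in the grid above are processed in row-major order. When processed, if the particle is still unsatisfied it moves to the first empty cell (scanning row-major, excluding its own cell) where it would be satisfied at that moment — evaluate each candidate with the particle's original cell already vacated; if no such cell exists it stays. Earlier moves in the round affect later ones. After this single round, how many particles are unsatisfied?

0

Initially unsatisfied (in order): (1,3), (2,2), (2,3).
  (1,3) → (3,2).
  (2,2) → (3,3).
  (2,3) → (1,3).
Resulting grid:
R R R
R - -
B B B
B B -
All satisfied now.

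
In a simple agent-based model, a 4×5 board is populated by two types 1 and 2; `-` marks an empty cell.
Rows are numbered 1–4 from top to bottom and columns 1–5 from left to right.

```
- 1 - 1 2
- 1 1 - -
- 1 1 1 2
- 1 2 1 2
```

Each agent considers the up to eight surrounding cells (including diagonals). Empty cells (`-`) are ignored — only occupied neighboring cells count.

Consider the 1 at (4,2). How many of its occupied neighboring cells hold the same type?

2

Occupied neighbors of (4,2): (3,2)=1, (3,3)=1, (4,3)=2.
Same type (1): 2 of 3.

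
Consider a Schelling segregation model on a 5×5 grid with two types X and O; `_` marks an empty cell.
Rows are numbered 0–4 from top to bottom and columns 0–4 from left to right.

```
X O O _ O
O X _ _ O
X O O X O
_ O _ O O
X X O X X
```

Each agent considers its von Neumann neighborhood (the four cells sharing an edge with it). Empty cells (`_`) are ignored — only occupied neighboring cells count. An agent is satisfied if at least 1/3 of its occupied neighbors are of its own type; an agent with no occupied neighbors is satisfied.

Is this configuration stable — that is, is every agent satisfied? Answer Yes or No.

No

(0,0)X 0/2 unhappy
(0,1)O 1/3 ok
(0,2)O 1/1 ok
(0,4)O 1/1 ok
(1,0)O 0/3 unhappy
(1,1)X 0/3 unhappy
(1,4)O 2/2 ok
(2,0)X 0/2 unhappy
(2,1)O 2/4 ok
(2,2)O 1/2 ok
(2,3)X 0/3 unhappy
(2,4)O 2/3 ok
(3,1)O 1/2 ok
(3,3)O 1/3 ok
(3,4)O 2/3 ok
(4,0)X 1/1 ok
(4,1)X 1/3 ok
(4,2)O 0/2 unhappy
(4,3)X 1/3 ok
(4,4)X 1/2 ok
For instance (0,0) has only 0/2 same-type neighbors, below 1/3.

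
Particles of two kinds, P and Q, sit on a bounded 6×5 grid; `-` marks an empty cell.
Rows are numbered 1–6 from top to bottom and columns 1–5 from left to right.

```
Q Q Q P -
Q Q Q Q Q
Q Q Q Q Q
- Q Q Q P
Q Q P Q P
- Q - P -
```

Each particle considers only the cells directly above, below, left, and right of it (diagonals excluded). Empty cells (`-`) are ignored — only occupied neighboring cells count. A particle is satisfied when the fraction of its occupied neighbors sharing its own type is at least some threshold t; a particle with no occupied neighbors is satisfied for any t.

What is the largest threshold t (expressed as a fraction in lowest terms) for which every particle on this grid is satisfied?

0/1

Row 1: (1,1)Q 2/2 · (1,2)Q 3/3 · (1,3)Q 2/3 · (1,4)P 0/2
Row 2: (2,1)Q 3/3 · (2,2)Q 4/4 · (2,3)Q 4/4 · (2,4)Q 3/4 · (2,5)Q 2/2
Row 3: (3,1)Q 2/2 · (3,2)Q 4/4 · (3,3)Q 4/4 · (3,4)Q 4/4 · (3,5)Q 2/3
Row 4: (4,2)Q 3/3 · (4,3)Q 3/4 · (4,4)Q 3/4 · (4,5)P 1/3
Row 5: (5,1)Q 1/1 · (5,2)Q 3/4 · (5,3)P 0/3 · (5,4)Q 1/4 · (5,5)P 1/2
Row 6: (6,2)Q 1/1 · (6,4)P 0/1
The smallest same-type fraction is 0/2 at (1,4), which reduces to 0/1. Any threshold above that leaves this particle unsatisfied.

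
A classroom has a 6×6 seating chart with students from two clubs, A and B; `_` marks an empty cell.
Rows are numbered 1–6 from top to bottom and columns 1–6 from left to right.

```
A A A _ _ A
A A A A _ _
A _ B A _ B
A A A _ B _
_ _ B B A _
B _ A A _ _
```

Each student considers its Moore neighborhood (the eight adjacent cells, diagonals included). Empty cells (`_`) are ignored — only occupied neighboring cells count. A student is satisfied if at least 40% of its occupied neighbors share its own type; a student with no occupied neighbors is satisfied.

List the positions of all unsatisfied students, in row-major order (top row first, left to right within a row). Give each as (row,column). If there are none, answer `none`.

(3,3), (5,3), (5,4), (5,5), (6,3)

Row 1: (1,1)A 3/3 ok · (1,2)A 5/5 ok · (1,3)A 4/4 ok · (1,6)A 0/0 ok
Row 2: (2,1)A 4/4 ok · (2,2)A 6/7 ok · (2,3)A 5/6 ok · (2,4)A 3/4 ok
Row 3: (3,1)A 4/4 ok · (3,3)B 0/6 unhappy · (3,4)A 3/5 ok · (3,6)B 1/1 ok
Row 4: (4,1)A 2/2 ok · (4,2)A 3/5 ok · (4,3)A 2/5 ok · (4,5)B 2/4 ok
Row 5: (5,3)B 1/5 unhappy · (5,4)B 2/6 unhappy · (5,5)A 1/3 unhappy
Row 6: (6,1)B 0/0 ok · (6,3)A 1/3 unhappy · (6,4)A 2/4 ok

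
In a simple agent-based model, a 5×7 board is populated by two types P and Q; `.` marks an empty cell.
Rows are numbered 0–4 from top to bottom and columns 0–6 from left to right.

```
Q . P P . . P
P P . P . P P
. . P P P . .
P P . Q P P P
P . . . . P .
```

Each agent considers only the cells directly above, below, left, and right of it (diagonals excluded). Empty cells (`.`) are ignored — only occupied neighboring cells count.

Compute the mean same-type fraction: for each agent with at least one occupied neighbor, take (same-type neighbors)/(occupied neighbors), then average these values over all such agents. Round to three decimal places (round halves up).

0.846

Row 0: (0,0)Q 0/1 · (0,2)P 1/1 · (0,3)P 2/2 · (0,6)P 1/1
Row 1: (1,0)P 1/2 · (1,1)P 1/1 · (1,3)P 2/2 · (1,5)P 1/1 · (1,6)P 2/2
Row 2: (2,2)P 1/1 · (2,3)P 3/4 · (2,4)P 2/2
Row 3: (3,0)P 2/2 · (3,1)P 1/1 · (3,3)Q 0/2 · (3,4)P 2/3 · (3,5)P 3/3 · (3,6)P 1/1
Row 4: (4,0)P 1/1 · (4,5)P 1/1
Sum over 20 agents: 0/1 + 1/1 + 2/2 + 1/1 + 1/2 + 1/1 + 2/2 + 1/1 + 2/2 + 1/1 + 3/4 + 2/2 + 2/2 + 1/1 + 0/2 + 2/3 + 3/3 + 1/1 + 1/1 + 1/1 = 203/12; mean = 203/12 ÷ 20 = 203/240 = 0.845833… → 0.846.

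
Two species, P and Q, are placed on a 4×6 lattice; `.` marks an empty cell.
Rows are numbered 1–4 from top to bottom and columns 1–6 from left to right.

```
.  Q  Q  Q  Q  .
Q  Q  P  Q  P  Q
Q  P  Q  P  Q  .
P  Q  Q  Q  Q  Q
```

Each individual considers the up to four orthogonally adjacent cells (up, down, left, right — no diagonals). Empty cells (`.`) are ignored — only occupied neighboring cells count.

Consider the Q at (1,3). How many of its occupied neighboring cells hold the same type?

Occupied neighbors of (1,3): (2,3)=P, (1,2)=Q, (1,4)=Q.
Same type (Q): 2 of 3.

2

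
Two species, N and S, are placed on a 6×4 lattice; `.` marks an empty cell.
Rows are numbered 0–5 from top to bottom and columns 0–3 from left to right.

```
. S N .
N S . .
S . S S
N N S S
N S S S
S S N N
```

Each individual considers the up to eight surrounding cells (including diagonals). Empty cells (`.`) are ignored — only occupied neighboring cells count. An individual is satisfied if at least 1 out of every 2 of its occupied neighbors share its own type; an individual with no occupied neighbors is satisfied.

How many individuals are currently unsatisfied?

8

(0,1)S 1/3 unhappy
(0,2)N 0/2 unhappy
(1,0)N 0/3 unhappy
(1,1)S 3/5 ok
(2,0)S 1/4 unhappy
(2,2)S 4/5 ok
(2,3)S 3/3 ok
(3,0)N 2/4 ok
(3,1)N 2/7 unhappy
(3,2)S 6/7 ok
(3,3)S 5/5 ok
(4,0)N 2/5 unhappy
(4,1)S 4/8 ok
(4,2)S 5/8 ok
(4,3)S 3/5 ok
(5,0)S 2/3 ok
(5,1)S 3/5 ok
(5,2)N 1/5 unhappy
(5,3)N 1/3 unhappy
Unsatisfied: (0,1), (0,2), (1,0), (2,0), (3,1), (4,0), (5,2), (5,3) — 8 in total.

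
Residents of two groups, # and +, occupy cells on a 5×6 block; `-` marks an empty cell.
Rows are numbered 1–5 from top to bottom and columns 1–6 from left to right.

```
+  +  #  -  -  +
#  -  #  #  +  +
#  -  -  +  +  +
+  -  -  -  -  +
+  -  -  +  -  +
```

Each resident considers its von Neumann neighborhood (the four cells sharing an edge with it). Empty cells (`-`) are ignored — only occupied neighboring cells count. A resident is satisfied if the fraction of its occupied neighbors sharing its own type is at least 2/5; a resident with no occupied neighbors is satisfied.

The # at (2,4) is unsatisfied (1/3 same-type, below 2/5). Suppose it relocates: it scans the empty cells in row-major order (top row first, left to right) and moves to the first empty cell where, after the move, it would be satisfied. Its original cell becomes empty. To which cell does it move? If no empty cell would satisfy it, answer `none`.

Vacating (2,4). Empty cells in order:
  (1,4): 1/1 same-type → satisfied — stop here.

(1,4)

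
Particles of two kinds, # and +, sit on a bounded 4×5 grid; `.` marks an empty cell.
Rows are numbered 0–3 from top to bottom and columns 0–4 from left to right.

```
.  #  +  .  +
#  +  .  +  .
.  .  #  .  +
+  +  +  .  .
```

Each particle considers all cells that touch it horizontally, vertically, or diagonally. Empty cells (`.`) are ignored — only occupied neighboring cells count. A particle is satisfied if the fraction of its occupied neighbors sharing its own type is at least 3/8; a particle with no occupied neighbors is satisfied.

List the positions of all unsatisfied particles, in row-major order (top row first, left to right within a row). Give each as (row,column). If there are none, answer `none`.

Row 0: (0,1)# 1/3 unhappy · (0,2)+ 2/3 ok · (0,4)+ 1/1 ok
Row 1: (1,0)# 1/2 ok · (1,1)+ 1/4 unhappy · (1,3)+ 3/4 ok
Row 2: (2,2)# 0/4 unhappy · (2,4)+ 1/1 ok
Row 3: (3,0)+ 1/1 ok · (3,1)+ 2/3 ok · (3,2)+ 1/2 ok

(0,1), (1,1), (2,2)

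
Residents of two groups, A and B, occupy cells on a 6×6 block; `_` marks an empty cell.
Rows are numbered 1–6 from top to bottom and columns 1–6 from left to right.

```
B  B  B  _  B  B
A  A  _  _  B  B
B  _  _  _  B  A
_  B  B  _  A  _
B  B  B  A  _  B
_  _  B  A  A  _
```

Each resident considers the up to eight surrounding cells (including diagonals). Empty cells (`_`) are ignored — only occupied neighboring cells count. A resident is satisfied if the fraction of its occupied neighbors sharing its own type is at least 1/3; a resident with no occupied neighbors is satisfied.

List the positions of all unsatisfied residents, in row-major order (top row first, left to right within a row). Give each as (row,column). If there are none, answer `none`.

Row 1: (1,1)B 1/3 ✓ · (1,2)B 2/4 ✓ · (1,3)B 1/2 ✓ · (1,5)B 3/3 ✓ · (1,6)B 3/3 ✓
Row 2: (2,1)A 1/4 ✗ · (2,2)A 1/5 ✗ · (2,5)B 4/5 ✓ · (2,6)B 4/5 ✓
Row 3: (3,1)B 1/3 ✓ · (3,5)B 2/4 ✓ · (3,6)A 1/4 ✗
Row 4: (4,2)B 5/5 ✓ · (4,3)B 3/4 ✓ · (4,5)A 2/4 ✓
Row 5: (5,1)B 2/2 ✓ · (5,2)B 5/5 ✓ · (5,3)B 4/6 ✓ · (5,4)A 3/6 ✓ · (5,6)B 0/2 ✗
Row 6: (6,3)B 2/4 ✓ · (6,4)A 2/4 ✓ · (6,5)A 2/3 ✓

(2,1), (2,2), (3,6), (5,6)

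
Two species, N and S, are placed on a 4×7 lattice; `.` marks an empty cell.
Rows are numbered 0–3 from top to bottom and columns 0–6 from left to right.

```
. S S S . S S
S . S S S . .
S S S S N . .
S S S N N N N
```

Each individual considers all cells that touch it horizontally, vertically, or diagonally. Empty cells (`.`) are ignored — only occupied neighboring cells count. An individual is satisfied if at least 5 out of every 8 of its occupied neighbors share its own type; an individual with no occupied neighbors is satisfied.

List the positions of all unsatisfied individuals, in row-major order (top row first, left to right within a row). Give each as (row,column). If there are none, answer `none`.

(2,4), (3,3)

Row 0: (0,1)S 3/3 ok · (0,2)S 4/4 ok · (0,3)S 4/4 ok · (0,5)S 2/2 ok · (0,6)S 1/1 ok
Row 1: (1,0)S 3/3 ok · (1,2)S 7/7 ok · (1,3)S 6/7 ok · (1,4)S 4/5 ok
Row 2: (2,0)S 4/4 ok · (2,1)S 7/7 ok · (2,2)S 6/7 ok · (2,3)S 5/8 ok · (2,4)N 3/6 unhappy
Row 3: (3,0)S 3/3 ok · (3,1)S 5/5 ok · (3,2)S 4/5 ok · (3,3)N 2/5 unhappy · (3,4)N 3/4 ok · (3,5)N 3/3 ok · (3,6)N 1/1 ok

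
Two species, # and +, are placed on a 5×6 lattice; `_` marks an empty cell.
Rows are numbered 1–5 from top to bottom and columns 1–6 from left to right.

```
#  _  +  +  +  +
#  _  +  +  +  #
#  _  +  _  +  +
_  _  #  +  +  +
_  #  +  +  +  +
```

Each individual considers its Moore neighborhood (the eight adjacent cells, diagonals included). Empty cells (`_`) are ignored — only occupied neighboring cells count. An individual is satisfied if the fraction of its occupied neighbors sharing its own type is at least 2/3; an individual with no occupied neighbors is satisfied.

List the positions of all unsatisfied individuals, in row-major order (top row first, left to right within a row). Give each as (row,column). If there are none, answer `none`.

Row 1: (1,1)# 1/1 satisfied · (1,3)+ 3/3 satisfied · (1,4)+ 5/5 satisfied · (1,5)+ 4/5 satisfied · (1,6)+ 2/3 satisfied
Row 2: (2,1)# 2/2 satisfied · (2,3)+ 4/4 satisfied · (2,4)+ 7/7 satisfied · (2,5)+ 6/7 satisfied · (2,6)# 0/5 not
Row 3: (3,1)# 1/1 satisfied · (3,3)+ 3/4 satisfied · (3,5)+ 6/7 satisfied · (3,6)+ 4/5 satisfied
Row 4: (4,3)# 1/5 not · (4,4)+ 6/7 satisfied · (4,5)+ 7/7 satisfied · (4,6)+ 5/5 satisfied
Row 5: (5,2)# 1/2 not · (5,3)+ 2/4 not · (5,4)+ 4/5 satisfied · (5,5)+ 5/5 satisfied · (5,6)+ 3/3 satisfied

(2,6), (4,3), (5,2), (5,3)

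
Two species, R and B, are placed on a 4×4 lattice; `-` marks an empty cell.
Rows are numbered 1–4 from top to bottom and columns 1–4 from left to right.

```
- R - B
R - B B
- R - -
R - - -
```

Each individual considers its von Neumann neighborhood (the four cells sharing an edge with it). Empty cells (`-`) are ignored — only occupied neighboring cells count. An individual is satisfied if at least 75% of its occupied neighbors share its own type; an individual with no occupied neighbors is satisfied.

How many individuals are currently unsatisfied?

0

(1,2)R 0/0 ok
(1,4)B 1/1 ok
(2,1)R 0/0 ok
(2,3)B 1/1 ok
(2,4)B 2/2 ok
(3,2)R 0/0 ok
(4,1)R 0/0 ok
Every one meets the threshold.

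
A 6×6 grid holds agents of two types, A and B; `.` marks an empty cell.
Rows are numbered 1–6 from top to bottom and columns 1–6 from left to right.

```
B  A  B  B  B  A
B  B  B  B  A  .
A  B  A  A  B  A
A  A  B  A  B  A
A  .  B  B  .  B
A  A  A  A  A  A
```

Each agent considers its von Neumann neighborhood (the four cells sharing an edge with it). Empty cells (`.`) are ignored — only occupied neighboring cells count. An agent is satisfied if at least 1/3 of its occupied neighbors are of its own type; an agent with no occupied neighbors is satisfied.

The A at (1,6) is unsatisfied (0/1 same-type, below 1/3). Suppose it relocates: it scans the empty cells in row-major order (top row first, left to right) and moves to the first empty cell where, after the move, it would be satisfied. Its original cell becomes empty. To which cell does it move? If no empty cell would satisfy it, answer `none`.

Vacating (1,6). Empty cells in order:
  (2,6): 2/2 same-type → satisfied — stop here.

(2,6)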